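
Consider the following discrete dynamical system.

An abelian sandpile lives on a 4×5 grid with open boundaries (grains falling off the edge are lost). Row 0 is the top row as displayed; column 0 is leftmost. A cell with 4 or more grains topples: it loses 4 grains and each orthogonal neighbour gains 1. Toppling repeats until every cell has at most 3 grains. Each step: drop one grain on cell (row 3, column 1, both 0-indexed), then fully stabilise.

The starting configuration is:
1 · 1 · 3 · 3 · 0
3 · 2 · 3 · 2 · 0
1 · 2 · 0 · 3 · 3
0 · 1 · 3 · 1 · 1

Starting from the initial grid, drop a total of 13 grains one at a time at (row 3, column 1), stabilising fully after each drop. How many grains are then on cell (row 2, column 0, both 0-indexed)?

0) 1 · 1 · 3 · 3 · 0
3 · 2 · 3 · 2 · 0
1 · 2 · 0 · 3 · 3
0 · 1 · 3 · 1 · 1
1) 1 · 1 · 3 · 3 · 0
3 · 2 · 3 · 2 · 0
1 · 2 · 0 · 3 · 3
0 · 2 · 3 · 1 · 1
2) 1 · 1 · 3 · 3 · 0
3 · 2 · 3 · 2 · 0
1 · 2 · 0 · 3 · 3
0 · 3 · 3 · 1 · 1
3) 1 · 1 · 3 · 3 · 0
3 · 2 · 3 · 2 · 0
1 · 3 · 1 · 3 · 3
1 · 1 · 0 · 2 · 1
4) 1 · 1 · 3 · 3 · 0
3 · 2 · 3 · 2 · 0
1 · 3 · 1 · 3 · 3
1 · 2 · 0 · 2 · 1
5) 1 · 1 · 3 · 3 · 0
3 · 2 · 3 · 2 · 0
1 · 3 · 1 · 3 · 3
1 · 3 · 0 · 2 · 1
6) 1 · 1 · 3 · 3 · 0
3 · 3 · 3 · 2 · 0
2 · 0 · 2 · 3 · 3
2 · 1 · 1 · 2 · 1
7) 1 · 1 · 3 · 3 · 0
3 · 3 · 3 · 2 · 0
2 · 0 · 2 · 3 · 3
2 · 2 · 1 · 2 · 1
8) 1 · 1 · 3 · 3 · 0
3 · 3 · 3 · 2 · 0
2 · 0 · 2 · 3 · 3
2 · 3 · 1 · 2 · 1
9) 1 · 1 · 3 · 3 · 0
3 · 3 · 3 · 2 · 0
2 · 1 · 2 · 3 · 3
3 · 0 · 2 · 2 · 1
10) 1 · 1 · 3 · 3 · 0
3 · 3 · 3 · 2 · 0
2 · 1 · 2 · 3 · 3
3 · 1 · 2 · 2 · 1
11) 1 · 1 · 3 · 3 · 0
3 · 3 · 3 · 2 · 0
2 · 1 · 2 · 3 · 3
3 · 2 · 2 · 2 · 1
12) 1 · 1 · 3 · 3 · 0
3 · 3 · 3 · 2 · 0
2 · 1 · 2 · 3 · 3
3 · 3 · 2 · 2 · 1
13) 1 · 1 · 3 · 3 · 0
3 · 3 · 3 · 2 · 0
3 · 2 · 2 · 3 · 3
0 · 1 · 3 · 2 · 1

3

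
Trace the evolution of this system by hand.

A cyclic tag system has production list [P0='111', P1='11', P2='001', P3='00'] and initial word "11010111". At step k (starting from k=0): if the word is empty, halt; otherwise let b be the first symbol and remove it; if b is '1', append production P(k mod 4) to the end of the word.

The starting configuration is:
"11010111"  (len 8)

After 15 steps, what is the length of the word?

20

k=0  "11010111"  (len 8)
k=1  "1010111111"  (len 10)
k=2  "01011111111"  (len 11)
k=3  "1011111111"  (len 10)
k=4  "01111111100"  (len 11)
k=5  "1111111100"  (len 10)
k=6  "11111110011"  (len 11)
k=7  "1111110011001"  (len 13)
k=8  "11111001100100"  (len 14)
k=9  "1111001100100111"  (len 16)
k=10  "11100110010011111"  (len 17)
k=11  "1100110010011111001"  (len 19)
k=12  "10011001001111100100"  (len 20)
k=13  "0011001001111100100111"  (len 22)
k=14  "011001001111100100111"  (len 21)
k=15  "11001001111100100111"  (len 20)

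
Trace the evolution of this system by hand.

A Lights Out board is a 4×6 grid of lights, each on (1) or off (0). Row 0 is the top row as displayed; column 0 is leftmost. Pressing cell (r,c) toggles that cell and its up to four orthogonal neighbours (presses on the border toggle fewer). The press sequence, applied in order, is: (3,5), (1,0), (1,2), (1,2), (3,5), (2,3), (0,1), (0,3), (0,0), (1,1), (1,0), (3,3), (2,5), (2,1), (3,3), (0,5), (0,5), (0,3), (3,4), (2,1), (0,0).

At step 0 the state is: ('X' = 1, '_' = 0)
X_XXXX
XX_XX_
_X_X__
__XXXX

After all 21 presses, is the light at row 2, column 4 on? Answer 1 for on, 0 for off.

1

[0] X_XXXX
XX_XX_
_X_X__
__XXXX
[1] X_XXXX
XX_XX_
_X_X_X
__XX__
[2] __XXXX
___XX_
XX_X_X
__XX__
[3] ___XXX
_XX_X_
XXXX_X
__XX__
[4] __XXXX
___XX_
XX_X_X
__XX__
[5] __XXXX
___XX_
XX_X__
__XXXX
[6] __XXXX
____X_
XXX_X_
__X_XX
[7] XX_XXX
_X__X_
XXX_X_
__X_XX
[8] XXX__X
_X_XX_
XXX_X_
__X_XX
[9] __X__X
XX_XX_
XXX_X_
__X_XX
[10] _XX__X
__XXX_
X_X_X_
__X_XX
[11] XXX__X
XXXXX_
__X_X_
__X_XX
[12] XXX__X
XXXXX_
__XXX_
___X_X
[13] XXX__X
XXXXXX
__XX_X
___X__
[14] XXX__X
X_XXXX
XX_X_X
_X_X__
[15] XXX__X
X_XXXX
XX___X
_XX_X_
[16] XXX_X_
X_XXX_
XX___X
_XX_X_
[17] XXX__X
X_XXXX
XX___X
_XX_X_
[18] XX_XXX
X_X_XX
XX___X
_XX_X_
[19] XX_XXX
X_X_XX
XX__XX
_XXX_X
[20] XX_XXX
XXX_XX
__X_XX
__XX_X
[21] ___XXX
_XX_XX
__X_XX
__XX_X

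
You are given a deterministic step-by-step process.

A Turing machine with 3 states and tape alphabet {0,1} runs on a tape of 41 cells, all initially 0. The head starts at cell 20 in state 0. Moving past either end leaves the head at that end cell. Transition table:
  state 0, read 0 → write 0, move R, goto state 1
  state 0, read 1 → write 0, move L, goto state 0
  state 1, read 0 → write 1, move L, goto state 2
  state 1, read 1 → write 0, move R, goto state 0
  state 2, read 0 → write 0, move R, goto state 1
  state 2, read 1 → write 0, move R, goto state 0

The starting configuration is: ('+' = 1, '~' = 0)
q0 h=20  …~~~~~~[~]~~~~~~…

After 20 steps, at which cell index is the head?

t=0: q0 h=20  …~~~~~~[~]~~~~~~…
t=1: q1 h=21  …~~~~~~[~]~~~~~~…
t=2: q2 h=20  …~~~~~~[~]+~~~~~…
t=3: q1 h=21  …~~~~~~[+]~~~~~~…
t=4: q0 h=22  …~~~~~~[~]~~~~~~…
t=5: q1 h=23  …~~~~~~[~]~~~~~~…
t=6: q2 h=22  …~~~~~~[~]+~~~~~…
t=7: q1 h=23  …~~~~~~[+]~~~~~~…
t=8: q0 h=24  …~~~~~~[~]~~~~~~…
t=9: q1 h=25  …~~~~~~[~]~~~~~~…
t=10: q2 h=24  …~~~~~~[~]+~~~~~…
t=11: q1 h=25  …~~~~~~[+]~~~~~~…
t=12: q0 h=26  …~~~~~~[~]~~~~~~…
t=13: q1 h=27  …~~~~~~[~]~~~~~~…
t=14: q2 h=26  …~~~~~~[~]+~~~~~…
t=15: q1 h=27  …~~~~~~[+]~~~~~~…
t=16: q0 h=28  …~~~~~~[~]~~~~~~…
t=17: q1 h=29  …~~~~~~[~]~~~~~~…
t=18: q2 h=28  …~~~~~~[~]+~~~~~…
t=19: q1 h=29  …~~~~~~[+]~~~~~~…
t=20: q0 h=30  …~~~~~~[~]~~~~~~…

30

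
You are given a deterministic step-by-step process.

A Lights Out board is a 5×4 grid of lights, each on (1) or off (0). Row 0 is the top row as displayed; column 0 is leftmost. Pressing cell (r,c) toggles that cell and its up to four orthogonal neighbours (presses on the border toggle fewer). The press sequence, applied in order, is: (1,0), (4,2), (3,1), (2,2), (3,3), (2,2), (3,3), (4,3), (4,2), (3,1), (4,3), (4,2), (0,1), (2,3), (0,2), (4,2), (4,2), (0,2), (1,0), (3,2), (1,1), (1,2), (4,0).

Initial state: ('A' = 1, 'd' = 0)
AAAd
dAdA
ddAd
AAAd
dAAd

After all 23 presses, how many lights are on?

11

t=0: AAAd
dAdA
ddAd
AAAd
dAAd
t=1: dAAd
AddA
AdAd
AAAd
dAAd
t=2: dAAd
AddA
AdAd
AAdd
dddA
t=3: dAAd
AddA
AAAd
ddAd
dAdA
t=4: dAAd
AdAA
AddA
dddd
dAdA
t=5: dAAd
AdAA
Addd
ddAA
dAdd
t=6: dAAd
AddA
AAAA
dddA
dAdd
t=7: dAAd
AddA
AAAd
ddAd
dAdA
t=8: dAAd
AddA
AAAd
ddAA
dAAd
t=9: dAAd
AddA
AAAd
dddA
dddA
t=10: dAAd
AddA
AdAd
AAAA
dAdA
t=11: dAAd
AddA
AdAd
AAAd
dAAd
t=12: dAAd
AddA
AdAd
AAdd
dddA
t=13: Addd
AAdA
AdAd
AAdd
dddA
t=14: Addd
AAdd
AddA
AAdA
dddA
t=15: AAAA
AAAd
AddA
AAdA
dddA
t=16: AAAA
AAAd
AddA
AAAA
dAAd
t=17: AAAA
AAAd
AddA
AAdA
dddA
t=18: Addd
AAdd
AddA
AAdA
dddA
t=19: dddd
dddd
dddA
AAdA
dddA
t=20: dddd
dddd
ddAA
AdAd
ddAA
t=21: dAdd
AAAd
dAAA
AdAd
ddAA
t=22: dAAd
AddA
dAdA
AdAd
ddAA
t=23: dAAd
AddA
dAdA
ddAd
AAAA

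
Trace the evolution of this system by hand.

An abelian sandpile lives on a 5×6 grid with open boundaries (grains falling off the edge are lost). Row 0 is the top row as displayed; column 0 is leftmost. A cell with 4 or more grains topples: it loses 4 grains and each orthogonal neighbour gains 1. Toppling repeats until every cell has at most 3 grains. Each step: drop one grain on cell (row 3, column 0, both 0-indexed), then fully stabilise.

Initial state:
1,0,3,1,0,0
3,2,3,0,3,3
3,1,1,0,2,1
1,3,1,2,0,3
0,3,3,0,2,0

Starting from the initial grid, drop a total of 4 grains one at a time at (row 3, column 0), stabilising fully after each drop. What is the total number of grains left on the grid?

t=0: 1,0,3,1,0,0
3,2,3,0,3,3
3,1,1,0,2,1
1,3,1,2,0,3
0,3,3,0,2,0
t=1: 1,0,3,1,0,0
3,2,3,0,3,3
3,1,1,0,2,1
2,3,1,2,0,3
0,3,3,0,2,0
t=2: 1,0,3,1,0,0
3,2,3,0,3,3
3,1,1,0,2,1
3,3,1,2,0,3
0,3,3,0,2,0
t=3: 2,0,3,1,0,0
0,3,3,0,3,3
1,3,1,0,2,1
2,1,3,2,0,3
2,1,0,1,2,0
t=4: 2,0,3,1,0,0
0,3,3,0,3,3
1,3,1,0,2,1
3,1,3,2,0,3
2,1,0,1,2,0

44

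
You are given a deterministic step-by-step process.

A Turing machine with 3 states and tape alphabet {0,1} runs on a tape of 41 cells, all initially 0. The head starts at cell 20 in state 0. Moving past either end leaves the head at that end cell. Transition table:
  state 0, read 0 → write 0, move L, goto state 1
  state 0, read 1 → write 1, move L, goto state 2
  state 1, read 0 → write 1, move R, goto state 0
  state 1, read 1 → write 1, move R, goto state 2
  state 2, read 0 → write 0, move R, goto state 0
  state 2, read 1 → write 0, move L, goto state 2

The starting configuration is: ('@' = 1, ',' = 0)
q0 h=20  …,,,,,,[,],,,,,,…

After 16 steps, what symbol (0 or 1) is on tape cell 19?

0) q0 h=20  …,,,,,,[,],,,,,,…
1) q1 h=19  …,,,,,,[,],,,,,,…
2) q0 h=20  …,,,,,@[,],,,,,,…
3) q1 h=19  …,,,,,,[@],,,,,,…
4) q2 h=20  …,,,,,@[,],,,,,,…
5) q0 h=21  …,,,,@,[,],,,,,,…
6) q1 h=20  …,,,,,@[,],,,,,,…
7) q0 h=21  …,,,,@@[,],,,,,,…
8) q1 h=20  …,,,,,@[@],,,,,,…
9) q2 h=21  …,,,,@@[,],,,,,,…
10) q0 h=22  …,,,@@,[,],,,,,,…
11) q1 h=21  …,,,,@@[,],,,,,,…
12) q0 h=22  …,,,@@@[,],,,,,,…
13) q1 h=21  …,,,,@@[@],,,,,,…
14) q2 h=22  …,,,@@@[,],,,,,,…
15) q0 h=23  …,,@@@,[,],,,,,,…
16) q1 h=22  …,,,@@@[,],,,,,,…

1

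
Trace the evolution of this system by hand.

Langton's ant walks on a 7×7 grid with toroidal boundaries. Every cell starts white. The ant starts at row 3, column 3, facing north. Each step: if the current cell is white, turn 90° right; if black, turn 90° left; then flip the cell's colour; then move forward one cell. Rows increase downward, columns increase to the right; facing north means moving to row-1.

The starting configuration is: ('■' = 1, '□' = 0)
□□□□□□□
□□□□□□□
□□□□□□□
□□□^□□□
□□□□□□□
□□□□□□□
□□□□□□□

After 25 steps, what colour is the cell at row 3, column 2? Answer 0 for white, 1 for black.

0

0) □□□□□□□
□□□□□□□
□□□□□□□
□□□^□□□
□□□□□□□
□□□□□□□
□□□□□□□
1) □□□□□□□
□□□□□□□
□□□□□□□
□□□■>□□
□□□□□□□
□□□□□□□
□□□□□□□
2) □□□□□□□
□□□□□□□
□□□□□□□
□□□■■□□
□□□□v□□
□□□□□□□
□□□□□□□
3) □□□□□□□
□□□□□□□
□□□□□□□
□□□■■□□
□□□<■□□
□□□□□□□
□□□□□□□
4) □□□□□□□
□□□□□□□
□□□□□□□
□□□^■□□
□□□■■□□
□□□□□□□
□□□□□□□
5) □□□□□□□
□□□□□□□
□□□□□□□
□□<□■□□
□□□■■□□
□□□□□□□
□□□□□□□
6) □□□□□□□
□□□□□□□
□□^□□□□
□□■□■□□
□□□■■□□
□□□□□□□
□□□□□□□
7) □□□□□□□
□□□□□□□
□□■>□□□
□□■□■□□
□□□■■□□
□□□□□□□
□□□□□□□
8) □□□□□□□
□□□□□□□
□□■■□□□
□□■v■□□
□□□■■□□
□□□□□□□
□□□□□□□
9) □□□□□□□
□□□□□□□
□□■■□□□
□□<■■□□
□□□■■□□
□□□□□□□
□□□□□□□
10) □□□□□□□
□□□□□□□
□□■■□□□
□□□■■□□
□□v■■□□
□□□□□□□
□□□□□□□
11) □□□□□□□
□□□□□□□
□□■■□□□
□□□■■□□
□<■■■□□
□□□□□□□
□□□□□□□
12) □□□□□□□
□□□□□□□
□□■■□□□
□^□■■□□
□■■■■□□
□□□□□□□
□□□□□□□
13) □□□□□□□
□□□□□□□
□□■■□□□
□■>■■□□
□■■■■□□
□□□□□□□
□□□□□□□
14) □□□□□□□
□□□□□□□
□□■■□□□
□■■■■□□
□■v■■□□
□□□□□□□
□□□□□□□
15) □□□□□□□
□□□□□□□
□□■■□□□
□■■■■□□
□■□>■□□
□□□□□□□
□□□□□□□
16) □□□□□□□
□□□□□□□
□□■■□□□
□■■^■□□
□■□□■□□
□□□□□□□
□□□□□□□
17) □□□□□□□
□□□□□□□
□□■■□□□
□■<□■□□
□■□□■□□
□□□□□□□
□□□□□□□
18) □□□□□□□
□□□□□□□
□□■■□□□
□■□□■□□
□■v□■□□
□□□□□□□
□□□□□□□
19) □□□□□□□
□□□□□□□
□□■■□□□
□■□□■□□
□<■□■□□
□□□□□□□
□□□□□□□
20) □□□□□□□
□□□□□□□
□□■■□□□
□■□□■□□
□□■□■□□
□v□□□□□
□□□□□□□
21) □□□□□□□
□□□□□□□
□□■■□□□
□■□□■□□
□□■□■□□
<■□□□□□
□□□□□□□
22) □□□□□□□
□□□□□□□
□□■■□□□
□■□□■□□
^□■□■□□
■■□□□□□
□□□□□□□
23) □□□□□□□
□□□□□□□
□□■■□□□
□■□□■□□
■>■□■□□
■■□□□□□
□□□□□□□
24) □□□□□□□
□□□□□□□
□□■■□□□
□■□□■□□
■■■□■□□
■v□□□□□
□□□□□□□
25) □□□□□□□
□□□□□□□
□□■■□□□
□■□□■□□
■■■□■□□
■□>□□□□
□□□□□□□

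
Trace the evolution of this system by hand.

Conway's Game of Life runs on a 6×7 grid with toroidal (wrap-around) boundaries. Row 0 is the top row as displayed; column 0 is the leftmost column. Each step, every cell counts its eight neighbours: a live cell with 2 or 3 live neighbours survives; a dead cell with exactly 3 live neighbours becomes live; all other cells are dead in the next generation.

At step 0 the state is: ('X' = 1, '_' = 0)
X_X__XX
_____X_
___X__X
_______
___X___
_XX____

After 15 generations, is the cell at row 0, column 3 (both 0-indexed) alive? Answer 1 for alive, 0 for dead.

1

step 0: X_X__XX
_____X_
___X__X
_______
___X___
_XX____
step 1: X_X__XX
X___XX_
_______
_______
__X____
XXXX__X
step 2: __X____
XX__XX_
_______
_______
X_XX___
___X_X_
step 3: _XXX_XX
_X_____
_______
_______
__XXX__
_X_XX__
step 4: _X_X_X_
XX_____
_______
___X___
__X_X__
XX_____
step 5: ______X
XXX____
_______
___X___
_XXX___
XX_XX__
step 6: ___X__X
XX_____
_XX____
___X___
XX_____
XX_XX__
step 7: ___XX_X
XX_____
XXX____
X______
XX_XX__
_X_XX_X
step 8: _X_XX_X
___X__X
__X___X
___X__X
_X_XXXX
_X____X
step 9: ___XX_X
___XX_X
X_XX_XX
___X__X
___XX_X
_X____X
step 10: __XXX_X
_______
X_X____
_______
__XXX_X
__X___X
step 11: __XX_X_
_XX____
_______
_XX____
__XX_X_
XX____X
step 12: ___X__X
_XXX___
_______
_XXX___
___X__X
XX___XX
step 13: ___XXXX
__XX___
_______
__XX___
___XXXX
__X_XX_
step 14: ______X
__XX_X_
_______
__XX_X_
______X
__X____
step 15: __XX___
_______
_______
_______
__XX___
_______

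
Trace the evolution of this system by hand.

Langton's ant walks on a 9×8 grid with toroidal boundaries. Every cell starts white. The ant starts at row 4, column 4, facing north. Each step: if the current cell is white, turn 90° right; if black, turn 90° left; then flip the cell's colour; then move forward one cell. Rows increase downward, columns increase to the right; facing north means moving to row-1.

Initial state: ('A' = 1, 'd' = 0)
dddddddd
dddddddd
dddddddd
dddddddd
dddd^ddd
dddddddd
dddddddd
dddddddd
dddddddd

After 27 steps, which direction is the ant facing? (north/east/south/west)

[0] dddddddd
dddddddd
dddddddd
dddddddd
dddd^ddd
dddddddd
dddddddd
dddddddd
dddddddd
[1] dddddddd
dddddddd
dddddddd
dddddddd
ddddA>dd
dddddddd
dddddddd
dddddddd
dddddddd
[2] dddddddd
dddddddd
dddddddd
dddddddd
ddddAAdd
dddddvdd
dddddddd
dddddddd
dddddddd
[3] dddddddd
dddddddd
dddddddd
dddddddd
ddddAAdd
dddd<Add
dddddddd
dddddddd
dddddddd
[4] dddddddd
dddddddd
dddddddd
dddddddd
dddd^Add
ddddAAdd
dddddddd
dddddddd
dddddddd
[5] dddddddd
dddddddd
dddddddd
dddddddd
ddd<dAdd
ddddAAdd
dddddddd
dddddddd
dddddddd
[6] dddddddd
dddddddd
dddddddd
ddd^dddd
dddAdAdd
ddddAAdd
dddddddd
dddddddd
dddddddd
[7] dddddddd
dddddddd
dddddddd
dddA>ddd
dddAdAdd
ddddAAdd
dddddddd
dddddddd
dddddddd
[8] dddddddd
dddddddd
dddddddd
dddAAddd
dddAvAdd
ddddAAdd
dddddddd
dddddddd
dddddddd
[9] dddddddd
dddddddd
dddddddd
dddAAddd
ddd<AAdd
ddddAAdd
dddddddd
dddddddd
dddddddd
[10] dddddddd
dddddddd
dddddddd
dddAAddd
ddddAAdd
dddvAAdd
dddddddd
dddddddd
dddddddd
[11] dddddddd
dddddddd
dddddddd
dddAAddd
ddddAAdd
dd<AAAdd
dddddddd
dddddddd
dddddddd
[12] dddddddd
dddddddd
dddddddd
dddAAddd
dd^dAAdd
ddAAAAdd
dddddddd
dddddddd
dddddddd
[13] dddddddd
dddddddd
dddddddd
dddAAddd
ddA>AAdd
ddAAAAdd
dddddddd
dddddddd
dddddddd
[14] dddddddd
dddddddd
dddddddd
dddAAddd
ddAAAAdd
ddAvAAdd
dddddddd
dddddddd
dddddddd
[15] dddddddd
dddddddd
dddddddd
dddAAddd
ddAAAAdd
ddAd>Add
dddddddd
dddddddd
dddddddd
[16] dddddddd
dddddddd
dddddddd
dddAAddd
ddAA^Add
ddAddAdd
dddddddd
dddddddd
dddddddd
[17] dddddddd
dddddddd
dddddddd
dddAAddd
ddA<dAdd
ddAddAdd
dddddddd
dddddddd
dddddddd
[18] dddddddd
dddddddd
dddddddd
dddAAddd
ddAddAdd
ddAvdAdd
dddddddd
dddddddd
dddddddd
[19] dddddddd
dddddddd
dddddddd
dddAAddd
ddAddAdd
dd<AdAdd
dddddddd
dddddddd
dddddddd
[20] dddddddd
dddddddd
dddddddd
dddAAddd
ddAddAdd
dddAdAdd
ddvddddd
dddddddd
dddddddd
[21] dddddddd
dddddddd
dddddddd
dddAAddd
ddAddAdd
dddAdAdd
d<Addddd
dddddddd
dddddddd
[22] dddddddd
dddddddd
dddddddd
dddAAddd
ddAddAdd
d^dAdAdd
dAAddddd
dddddddd
dddddddd
[23] dddddddd
dddddddd
dddddddd
dddAAddd
ddAddAdd
dA>AdAdd
dAAddddd
dddddddd
dddddddd
[24] dddddddd
dddddddd
dddddddd
dddAAddd
ddAddAdd
dAAAdAdd
dAvddddd
dddddddd
dddddddd
[25] dddddddd
dddddddd
dddddddd
dddAAddd
ddAddAdd
dAAAdAdd
dAd>dddd
dddddddd
dddddddd
[26] dddddddd
dddddddd
dddddddd
dddAAddd
ddAddAdd
dAAAdAdd
dAdAdddd
dddvdddd
dddddddd
[27] dddddddd
dddddddd
dddddddd
dddAAddd
ddAddAdd
dAAAdAdd
dAdAdddd
dd<Adddd
dddddddd

west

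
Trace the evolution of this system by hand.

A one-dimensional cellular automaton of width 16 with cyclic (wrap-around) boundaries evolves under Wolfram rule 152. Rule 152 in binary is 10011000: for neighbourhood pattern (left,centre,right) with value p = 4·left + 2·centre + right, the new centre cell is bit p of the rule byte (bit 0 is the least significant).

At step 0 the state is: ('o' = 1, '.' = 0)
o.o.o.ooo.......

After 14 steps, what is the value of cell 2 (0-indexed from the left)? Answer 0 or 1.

1

gen 0: o.o.o.ooo.......
gen 1: ......oo.o......
gen 2: ......o...o.....
gen 3: .......o...o....
gen 4: ........o...o...
gen 5: .........o...o..
gen 6: ..........o...o.
gen 7: ...........o...o
gen 8: o...........o...
gen 9: .o...........o..
gen 10: ..o...........o.
gen 11: ...o...........o
gen 12: o...o...........
gen 13: .o...o..........
gen 14: ..o...o.........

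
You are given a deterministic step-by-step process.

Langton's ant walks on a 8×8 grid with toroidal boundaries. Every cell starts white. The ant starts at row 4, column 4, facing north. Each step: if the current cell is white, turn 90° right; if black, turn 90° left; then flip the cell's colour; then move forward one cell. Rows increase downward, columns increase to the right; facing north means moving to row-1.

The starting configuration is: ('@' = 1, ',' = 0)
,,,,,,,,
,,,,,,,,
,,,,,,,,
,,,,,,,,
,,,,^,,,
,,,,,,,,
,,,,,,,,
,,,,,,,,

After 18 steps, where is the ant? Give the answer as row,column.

5,3

gen 0: ,,,,,,,,
,,,,,,,,
,,,,,,,,
,,,,,,,,
,,,,^,,,
,,,,,,,,
,,,,,,,,
,,,,,,,,
gen 1: ,,,,,,,,
,,,,,,,,
,,,,,,,,
,,,,,,,,
,,,,@>,,
,,,,,,,,
,,,,,,,,
,,,,,,,,
gen 2: ,,,,,,,,
,,,,,,,,
,,,,,,,,
,,,,,,,,
,,,,@@,,
,,,,,v,,
,,,,,,,,
,,,,,,,,
gen 3: ,,,,,,,,
,,,,,,,,
,,,,,,,,
,,,,,,,,
,,,,@@,,
,,,,<@,,
,,,,,,,,
,,,,,,,,
gen 4: ,,,,,,,,
,,,,,,,,
,,,,,,,,
,,,,,,,,
,,,,^@,,
,,,,@@,,
,,,,,,,,
,,,,,,,,
gen 5: ,,,,,,,,
,,,,,,,,
,,,,,,,,
,,,,,,,,
,,,<,@,,
,,,,@@,,
,,,,,,,,
,,,,,,,,
gen 6: ,,,,,,,,
,,,,,,,,
,,,,,,,,
,,,^,,,,
,,,@,@,,
,,,,@@,,
,,,,,,,,
,,,,,,,,
gen 7: ,,,,,,,,
,,,,,,,,
,,,,,,,,
,,,@>,,,
,,,@,@,,
,,,,@@,,
,,,,,,,,
,,,,,,,,
gen 8: ,,,,,,,,
,,,,,,,,
,,,,,,,,
,,,@@,,,
,,,@v@,,
,,,,@@,,
,,,,,,,,
,,,,,,,,
gen 9: ,,,,,,,,
,,,,,,,,
,,,,,,,,
,,,@@,,,
,,,<@@,,
,,,,@@,,
,,,,,,,,
,,,,,,,,
gen 10: ,,,,,,,,
,,,,,,,,
,,,,,,,,
,,,@@,,,
,,,,@@,,
,,,v@@,,
,,,,,,,,
,,,,,,,,
gen 11: ,,,,,,,,
,,,,,,,,
,,,,,,,,
,,,@@,,,
,,,,@@,,
,,<@@@,,
,,,,,,,,
,,,,,,,,
gen 12: ,,,,,,,,
,,,,,,,,
,,,,,,,,
,,,@@,,,
,,^,@@,,
,,@@@@,,
,,,,,,,,
,,,,,,,,
gen 13: ,,,,,,,,
,,,,,,,,
,,,,,,,,
,,,@@,,,
,,@>@@,,
,,@@@@,,
,,,,,,,,
,,,,,,,,
gen 14: ,,,,,,,,
,,,,,,,,
,,,,,,,,
,,,@@,,,
,,@@@@,,
,,@v@@,,
,,,,,,,,
,,,,,,,,
gen 15: ,,,,,,,,
,,,,,,,,
,,,,,,,,
,,,@@,,,
,,@@@@,,
,,@,>@,,
,,,,,,,,
,,,,,,,,
gen 16: ,,,,,,,,
,,,,,,,,
,,,,,,,,
,,,@@,,,
,,@@^@,,
,,@,,@,,
,,,,,,,,
,,,,,,,,
gen 17: ,,,,,,,,
,,,,,,,,
,,,,,,,,
,,,@@,,,
,,@<,@,,
,,@,,@,,
,,,,,,,,
,,,,,,,,
gen 18: ,,,,,,,,
,,,,,,,,
,,,,,,,,
,,,@@,,,
,,@,,@,,
,,@v,@,,
,,,,,,,,
,,,,,,,,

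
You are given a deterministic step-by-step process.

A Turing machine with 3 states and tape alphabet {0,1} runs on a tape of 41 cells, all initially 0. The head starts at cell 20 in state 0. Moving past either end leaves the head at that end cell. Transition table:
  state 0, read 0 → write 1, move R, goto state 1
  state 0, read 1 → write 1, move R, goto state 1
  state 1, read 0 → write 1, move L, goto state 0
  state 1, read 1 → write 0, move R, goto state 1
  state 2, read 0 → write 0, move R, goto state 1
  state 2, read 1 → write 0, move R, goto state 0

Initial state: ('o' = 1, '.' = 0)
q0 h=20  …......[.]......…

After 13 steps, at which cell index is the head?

[0] q0 h=20  …......[.]......…
[1] q1 h=21  ….....o[.]......…
[2] q0 h=20  …......[o]o.....…
[3] q1 h=21  ….....o[o]......…
[4] q1 h=22  …....o.[.]......…
[5] q0 h=21  ….....o[.]o.....…
[6] q1 h=22  …....oo[o]......…
[7] q1 h=23  …...oo.[.]......…
[8] q0 h=22  …....oo[.]o.....…
[9] q1 h=23  …...ooo[o]......…
[10] q1 h=24  …..ooo.[.]......…
[11] q0 h=23  …...ooo[.]o.....…
[12] q1 h=24  …..oooo[o]......…
[13] q1 h=25  ….oooo.[.]......…

25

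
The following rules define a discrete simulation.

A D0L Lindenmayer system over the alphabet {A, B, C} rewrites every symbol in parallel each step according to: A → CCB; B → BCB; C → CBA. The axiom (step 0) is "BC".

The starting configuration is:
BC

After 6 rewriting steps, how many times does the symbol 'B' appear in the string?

t=0: BC
t=1: BCBCBA
t=2: BCBCBABCBCBABCBCCB
t=3: BCBCBABCBCBABCBCCBBCBCBABCBCBABCBCCBBCBCBABCBCBACBABCB
t=4: BCBCBABCBCBABCBCCBBCBCBABCBCBABCBCCBBCBCBABCBCBACBABCBBCBC…ABCBBCBCBABCBCBABCBCCBBCBCBABCBCBABCBCCBCBABCBCCBBCBCBABCB  (len 162)
t=5: BCBCBABCBCBABCBCCBBCBCBABCBCBABCBCCBBCBCBABCBCBACBABCBBCBC…ABCBCBABCBCCBBCBCBABCBCBACBABCBBCBCBABCBCBABCBCCBBCBCBABCB  (len 486)
t=6: BCBCBABCBCBABCBCCBBCBCBABCBCBABCBCCBBCBCBABCBCBACBABCBBCBC…ABCBCBABCBCCBBCBCBABCBCBACBABCBBCBCBABCBCBABCBCCBBCBCBABCB  (len 1458)

729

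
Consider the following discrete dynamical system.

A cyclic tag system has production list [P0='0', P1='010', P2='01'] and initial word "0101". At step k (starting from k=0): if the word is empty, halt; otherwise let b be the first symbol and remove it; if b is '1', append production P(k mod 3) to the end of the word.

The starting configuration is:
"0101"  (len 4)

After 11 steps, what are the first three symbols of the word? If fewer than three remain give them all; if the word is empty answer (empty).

(empty)

gen 0: "0101"  (len 4)
gen 1: "101"  (len 3)
gen 2: "01010"  (len 5)
gen 3: "1010"  (len 4)
gen 4: "0100"  (len 4)
gen 5: "100"  (len 3)
gen 6: "0001"  (len 4)
gen 7: "001"  (len 3)
gen 8: "01"  (len 2)
gen 9: "1"  (len 1)
gen 10: "0"  (len 1)
gen 11: (halted — word empty)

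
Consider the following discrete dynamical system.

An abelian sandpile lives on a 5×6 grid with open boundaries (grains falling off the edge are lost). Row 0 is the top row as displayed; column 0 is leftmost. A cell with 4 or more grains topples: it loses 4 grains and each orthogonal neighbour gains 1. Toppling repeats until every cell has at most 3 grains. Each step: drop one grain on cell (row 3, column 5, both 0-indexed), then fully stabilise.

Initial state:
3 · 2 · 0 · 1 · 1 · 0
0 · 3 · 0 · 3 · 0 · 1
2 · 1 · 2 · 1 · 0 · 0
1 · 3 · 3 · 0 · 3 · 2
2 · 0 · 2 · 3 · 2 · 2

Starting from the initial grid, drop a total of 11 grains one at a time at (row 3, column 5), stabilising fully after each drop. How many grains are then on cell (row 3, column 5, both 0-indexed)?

3

gen 0: 3 · 2 · 0 · 1 · 1 · 0
0 · 3 · 0 · 3 · 0 · 1
2 · 1 · 2 · 1 · 0 · 0
1 · 3 · 3 · 0 · 3 · 2
2 · 0 · 2 · 3 · 2 · 2
gen 1: 3 · 2 · 0 · 1 · 1 · 0
0 · 3 · 0 · 3 · 0 · 1
2 · 1 · 2 · 1 · 0 · 0
1 · 3 · 3 · 0 · 3 · 3
2 · 0 · 2 · 3 · 2 · 2
gen 2: 3 · 2 · 0 · 1 · 1 · 0
0 · 3 · 0 · 3 · 0 · 1
2 · 1 · 2 · 1 · 1 · 1
1 · 3 · 3 · 1 · 0 · 1
2 · 0 · 2 · 3 · 3 · 3
gen 3: 3 · 2 · 0 · 1 · 1 · 0
0 · 3 · 0 · 3 · 0 · 1
2 · 1 · 2 · 1 · 1 · 1
1 · 3 · 3 · 1 · 0 · 2
2 · 0 · 2 · 3 · 3 · 3
gen 4: 3 · 2 · 0 · 1 · 1 · 0
0 · 3 · 0 · 3 · 0 · 1
2 · 1 · 2 · 1 · 1 · 1
1 · 3 · 3 · 1 · 0 · 3
2 · 0 · 2 · 3 · 3 · 3
gen 5: 3 · 2 · 0 · 1 · 1 · 0
0 · 3 · 0 · 3 · 0 · 1
2 · 1 · 2 · 1 · 1 · 2
1 · 3 · 3 · 2 · 2 · 1
2 · 0 · 3 · 0 · 1 · 1
gen 6: 3 · 2 · 0 · 1 · 1 · 0
0 · 3 · 0 · 3 · 0 · 1
2 · 1 · 2 · 1 · 1 · 2
1 · 3 · 3 · 2 · 2 · 2
2 · 0 · 3 · 0 · 1 · 1
gen 7: 3 · 2 · 0 · 1 · 1 · 0
0 · 3 · 0 · 3 · 0 · 1
2 · 1 · 2 · 1 · 1 · 2
1 · 3 · 3 · 2 · 2 · 3
2 · 0 · 3 · 0 · 1 · 1
gen 8: 3 · 2 · 0 · 1 · 1 · 0
0 · 3 · 0 · 3 · 0 · 1
2 · 1 · 2 · 1 · 1 · 3
1 · 3 · 3 · 2 · 3 · 0
2 · 0 · 3 · 0 · 1 · 2
gen 9: 3 · 2 · 0 · 1 · 1 · 0
0 · 3 · 0 · 3 · 0 · 1
2 · 1 · 2 · 1 · 1 · 3
1 · 3 · 3 · 2 · 3 · 1
2 · 0 · 3 · 0 · 1 · 2
gen 10: 3 · 2 · 0 · 1 · 1 · 0
0 · 3 · 0 · 3 · 0 · 1
2 · 1 · 2 · 1 · 1 · 3
1 · 3 · 3 · 2 · 3 · 2
2 · 0 · 3 · 0 · 1 · 2
gen 11: 3 · 2 · 0 · 1 · 1 · 0
0 · 3 · 0 · 3 · 0 · 1
2 · 1 · 2 · 1 · 1 · 3
1 · 3 · 3 · 2 · 3 · 3
2 · 0 · 3 · 0 · 1 · 2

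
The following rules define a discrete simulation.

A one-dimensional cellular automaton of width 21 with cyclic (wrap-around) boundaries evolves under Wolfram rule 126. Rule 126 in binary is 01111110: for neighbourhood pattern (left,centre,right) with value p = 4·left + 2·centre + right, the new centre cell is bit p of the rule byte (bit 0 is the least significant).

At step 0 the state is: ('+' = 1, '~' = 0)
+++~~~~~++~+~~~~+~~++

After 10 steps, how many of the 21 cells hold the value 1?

step 0: +++~~~~~++~+~~~~+~~++
step 1: ~~++~~~++++++~~+++++~
step 2: ~++++~++~~~~++++~~~++
step 3: ++~~+++++~~++~~++~+++
step 4: ~++++~~~+++++++++++~~
step 5: ++~~++~++~~~~~~~~~++~
step 6: ++++++++++~~~~~~~++++
step 7: ~~~~~~~~~++~~~~~++~~~
step 8: ~~~~~~~~++++~~~++++~~
step 9: ~~~~~~~++~~++~++~~++~
step 10: ~~~~~~+++++++++++++++

15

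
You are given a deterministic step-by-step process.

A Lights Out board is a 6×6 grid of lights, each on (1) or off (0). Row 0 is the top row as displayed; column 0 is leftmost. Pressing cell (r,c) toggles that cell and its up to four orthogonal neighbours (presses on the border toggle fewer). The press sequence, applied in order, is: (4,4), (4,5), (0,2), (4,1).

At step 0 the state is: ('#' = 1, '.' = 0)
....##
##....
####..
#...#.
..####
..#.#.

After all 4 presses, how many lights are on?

step 0: ....##
##....
####..
#...#.
..####
..#.#.
step 1: ....##
##....
####..
#.....
..#...
..#...
step 2: ....##
##....
####..
#....#
..#.##
..#..#
step 3: .#####
###...
####..
#....#
..#.##
..#..#
step 4: .#####
###...
####..
##...#
##..##
.##..#

22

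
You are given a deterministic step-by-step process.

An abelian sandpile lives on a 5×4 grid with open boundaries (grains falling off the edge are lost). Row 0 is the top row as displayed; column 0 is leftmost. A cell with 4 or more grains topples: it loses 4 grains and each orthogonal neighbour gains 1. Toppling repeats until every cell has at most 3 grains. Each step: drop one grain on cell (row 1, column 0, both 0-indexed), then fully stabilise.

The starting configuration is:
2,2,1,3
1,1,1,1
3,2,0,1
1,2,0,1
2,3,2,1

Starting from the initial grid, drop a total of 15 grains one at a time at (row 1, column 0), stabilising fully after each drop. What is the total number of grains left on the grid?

33

[0] 2,2,1,3
1,1,1,1
3,2,0,1
1,2,0,1
2,3,2,1
[1] 2,2,1,3
2,1,1,1
3,2,0,1
1,2,0,1
2,3,2,1
[2] 2,2,1,3
3,1,1,1
3,2,0,1
1,2,0,1
2,3,2,1
[3] 3,2,1,3
1,2,1,1
0,3,0,1
2,2,0,1
2,3,2,1
[4] 3,2,1,3
2,2,1,1
0,3,0,1
2,2,0,1
2,3,2,1
[5] 3,2,1,3
3,2,1,1
0,3,0,1
2,2,0,1
2,3,2,1
[6] 0,3,1,3
1,3,1,1
1,3,0,1
2,2,0,1
2,3,2,1
[7] 0,3,1,3
2,3,1,1
1,3,0,1
2,2,0,1
2,3,2,1
[8] 0,3,1,3
3,3,1,1
1,3,0,1
2,2,0,1
2,3,2,1
[9] 2,0,2,3
1,2,2,1
3,0,1,1
2,3,0,1
2,3,2,1
[10] 2,0,2,3
2,2,2,1
3,0,1,1
2,3,0,1
2,3,2,1
[11] 2,0,2,3
3,2,2,1
3,0,1,1
2,3,0,1
2,3,2,1
[12] 3,0,2,3
1,3,2,1
0,1,1,1
3,3,0,1
2,3,2,1
[13] 3,0,2,3
2,3,2,1
0,1,1,1
3,3,0,1
2,3,2,1
[14] 3,0,2,3
3,3,2,1
0,1,1,1
3,3,0,1
2,3,2,1
[15] 0,2,2,3
2,0,3,1
1,2,1,1
3,3,0,1
2,3,2,1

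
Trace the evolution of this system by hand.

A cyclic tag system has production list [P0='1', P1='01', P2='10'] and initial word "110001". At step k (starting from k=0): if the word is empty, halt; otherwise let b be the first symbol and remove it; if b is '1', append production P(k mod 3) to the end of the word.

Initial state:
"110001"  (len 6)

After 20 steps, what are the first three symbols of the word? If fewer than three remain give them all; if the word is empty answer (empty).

t=0: "110001"  (len 6)
t=1: "100011"  (len 6)
t=2: "0001101"  (len 7)
t=3: "001101"  (len 6)
t=4: "01101"  (len 5)
t=5: "1101"  (len 4)
t=6: "10110"  (len 5)
t=7: "01101"  (len 5)
t=8: "1101"  (len 4)
t=9: "10110"  (len 5)
t=10: "01101"  (len 5)
t=11: "1101"  (len 4)
t=12: "10110"  (len 5)
t=13: "01101"  (len 5)
t=14: "1101"  (len 4)
t=15: "10110"  (len 5)
t=16: "01101"  (len 5)
t=17: "1101"  (len 4)
t=18: "10110"  (len 5)
t=19: "01101"  (len 5)
t=20: "1101"  (len 4)

110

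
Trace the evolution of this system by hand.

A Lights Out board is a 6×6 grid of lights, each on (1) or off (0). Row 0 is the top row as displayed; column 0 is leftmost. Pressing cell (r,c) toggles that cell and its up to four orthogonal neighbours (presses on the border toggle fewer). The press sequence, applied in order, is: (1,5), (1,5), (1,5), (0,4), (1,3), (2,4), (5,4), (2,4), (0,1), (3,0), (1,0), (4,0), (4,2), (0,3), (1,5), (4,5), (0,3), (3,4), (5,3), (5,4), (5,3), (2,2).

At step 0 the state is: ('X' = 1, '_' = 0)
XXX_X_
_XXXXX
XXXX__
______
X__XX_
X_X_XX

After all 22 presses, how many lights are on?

18

0) XXX_X_
_XXXXX
XXXX__
______
X__XX_
X_X_XX
1) XXX_XX
_XXX__
XXXX_X
______
X__XX_
X_X_XX
2) XXX_X_
_XXXXX
XXXX__
______
X__XX_
X_X_XX
3) XXX_XX
_XXX__
XXXX_X
______
X__XX_
X_X_XX
4) XXXX__
_XXXX_
XXXX_X
______
X__XX_
X_X_XX
5) XXX___
_X____
XXX__X
______
X__XX_
X_X_XX
6) XXX___
_X__X_
XXXXX_
____X_
X__XX_
X_X_XX
7) XXX___
_X__X_
XXXXX_
____X_
X__X__
X_XX__
8) XXX___
_X____
XXX__X
______
X__X__
X_XX__
9) ______
______
XXX__X
______
X__X__
X_XX__
10) ______
______
_XX__X
XX____
___X__
X_XX__
11) X_____
XX____
XXX__X
XX____
___X__
X_XX__
12) X_____
XX____
XXX__X
_X____
XX_X__
__XX__
13) X_____
XX____
XXX__X
_XX___
X_X___
___X__
14) X_XXX_
XX_X__
XXX__X
_XX___
X_X___
___X__
15) X_XXXX
XX_XXX
XXX___
_XX___
X_X___
___X__
16) X_XXXX
XX_XXX
XXX___
_XX__X
X_X_XX
___X_X
17) X____X
XX__XX
XXX___
_XX__X
X_X_XX
___X_X
18) X____X
XX__XX
XXX_X_
_XXXX_
X_X__X
___X_X
19) X____X
XX__XX
XXX_X_
_XXXX_
X_XX_X
__X_XX
20) X____X
XX__XX
XXX_X_
_XXXX_
X_XXXX
__XX__
21) X____X
XX__XX
XXX_X_
_XXXX_
X_X_XX
____X_
22) X____X
XXX_XX
X__XX_
_X_XX_
X_X_XX
____X_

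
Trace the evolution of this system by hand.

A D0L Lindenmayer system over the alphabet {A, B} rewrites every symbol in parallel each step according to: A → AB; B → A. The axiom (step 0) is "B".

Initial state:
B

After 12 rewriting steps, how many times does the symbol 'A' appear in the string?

144

k=0  B
k=1  A
k=2  AB
k=3  ABA
k=4  ABAAB
k=5  ABAABABA
k=6  ABAABABAABAAB
k=7  ABAABABAABAABABAABABA
k=8  ABAABABAABAABABAABABAABAABABAABAAB
k=9  ABAABABAABAABABAABABAABAABABAABAABABAABABAABAABABAABABA
k=10  ABAABABAABAABABAABABAABAABABAABAABABAABABAABAABABAABABAABAABABAABAABABAABABAABAABABAABAAB
k=11  ABAABABAABAABABAABABAABAABABAABAABABAABABAABAABABAABABAABA…AABABAABABAABAABABAABABAABAABABAABAABABAABABAABAABABAABABA  (len 144)
k=12  ABAABABAABAABABAABABAABAABABAABAABABAABABAABAABABAABABAABA…AABABAABABAABAABABAABABAABAABABAABAABABAABABAABAABABAABAAB  (len 233)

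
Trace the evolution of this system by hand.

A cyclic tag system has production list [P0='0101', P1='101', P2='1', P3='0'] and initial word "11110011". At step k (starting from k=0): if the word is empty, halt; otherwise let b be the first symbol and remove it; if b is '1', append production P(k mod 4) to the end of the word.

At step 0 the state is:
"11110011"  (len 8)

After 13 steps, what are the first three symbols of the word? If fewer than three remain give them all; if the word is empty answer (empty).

gen 0: "11110011"  (len 8)
gen 1: "11100110101"  (len 11)
gen 2: "1100110101101"  (len 13)
gen 3: "1001101011011"  (len 13)
gen 4: "0011010110110"  (len 13)
gen 5: "011010110110"  (len 12)
gen 6: "11010110110"  (len 11)
gen 7: "10101101101"  (len 11)
gen 8: "01011011010"  (len 11)
gen 9: "1011011010"  (len 10)
gen 10: "011011010101"  (len 12)
gen 11: "11011010101"  (len 11)
gen 12: "10110101010"  (len 11)
gen 13: "01101010100101"  (len 14)

011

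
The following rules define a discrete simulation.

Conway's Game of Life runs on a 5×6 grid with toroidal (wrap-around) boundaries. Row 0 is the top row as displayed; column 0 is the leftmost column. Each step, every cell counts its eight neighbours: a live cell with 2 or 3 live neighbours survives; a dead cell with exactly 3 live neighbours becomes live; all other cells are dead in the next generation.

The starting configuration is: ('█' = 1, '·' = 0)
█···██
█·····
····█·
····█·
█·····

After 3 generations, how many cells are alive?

0) █···██
█·····
····█·
····█·
█·····
1) ██····
█···█·
·····█
·····█
█···█·
2) ██····
██····
█···██
█···██
██····
3) ··█··█
······
····█·
····█·
······

4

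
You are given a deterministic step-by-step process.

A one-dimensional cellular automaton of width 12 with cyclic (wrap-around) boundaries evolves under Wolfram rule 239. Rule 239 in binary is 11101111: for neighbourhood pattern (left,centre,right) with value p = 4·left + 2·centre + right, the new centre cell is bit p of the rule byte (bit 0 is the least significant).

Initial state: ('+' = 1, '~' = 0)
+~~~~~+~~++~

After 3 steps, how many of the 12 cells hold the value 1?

12

[0] +~~~~~+~~++~
[1] +~+++++~++++
[2] ++++++++++++
[3] ++++++++++++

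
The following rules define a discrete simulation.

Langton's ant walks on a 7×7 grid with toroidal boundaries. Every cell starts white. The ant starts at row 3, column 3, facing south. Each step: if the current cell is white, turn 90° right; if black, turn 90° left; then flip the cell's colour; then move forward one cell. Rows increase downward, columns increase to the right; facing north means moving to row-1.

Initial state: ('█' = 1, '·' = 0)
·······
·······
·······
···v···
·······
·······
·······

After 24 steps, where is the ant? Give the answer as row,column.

[0] ·······
·······
·······
···v···
·······
·······
·······
[1] ·······
·······
·······
··<█···
·······
·······
·······
[2] ·······
·······
··^····
··██···
·······
·······
·······
[3] ·······
·······
··█>···
··██···
·······
·······
·······
[4] ·······
·······
··██···
··█v···
·······
·······
·······
[5] ·······
·······
··██···
··█·>··
·······
·······
·······
[6] ·······
·······
··██···
··█·█··
····v··
·······
·······
[7] ·······
·······
··██···
··█·█··
···<█··
·······
·······
[8] ·······
·······
··██···
··█^█··
···██··
·······
·······
[9] ·······
·······
··██···
··██>··
···██··
·······
·······
[10] ·······
·······
··██^··
··██···
···██··
·······
·······
[11] ·······
·······
··███>·
··██···
···██··
·······
·······
[12] ·······
·······
··████·
··██·v·
···██··
·······
·······
[13] ·······
·······
··████·
··██<█·
···██··
·······
·······
[14] ·······
·······
··██^█·
··████·
···██··
·······
·······
[15] ·······
·······
··█<·█·
··████·
···██··
·······
·······
[16] ·······
·······
··█··█·
··█v██·
···██··
·······
·······
[17] ·······
·······
··█··█·
··█·>█·
···██··
·······
·······
[18] ·······
·······
··█·^█·
··█··█·
···██··
·······
·······
[19] ·······
·······
··█·█>·
··█··█·
···██··
·······
·······
[20] ·······
·····^·
··█·█··
··█··█·
···██··
·······
·······
[21] ·······
·····█>
··█·█··
··█··█·
···██··
·······
·······
[22] ·······
·····██
··█·█·v
··█··█·
···██··
·······
·······
[23] ·······
·····██
··█·█<█
··█··█·
···██··
·······
·······
[24] ·······
·····^█
··█·███
··█··█·
···██··
·······
·······

1,5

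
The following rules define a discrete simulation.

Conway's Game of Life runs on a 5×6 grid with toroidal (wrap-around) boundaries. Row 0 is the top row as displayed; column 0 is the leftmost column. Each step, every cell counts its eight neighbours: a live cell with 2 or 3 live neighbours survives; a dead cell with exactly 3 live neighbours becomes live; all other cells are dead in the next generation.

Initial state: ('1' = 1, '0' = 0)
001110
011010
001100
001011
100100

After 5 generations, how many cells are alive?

2

step 0: 001110
011010
001100
001011
100100
step 1: 000011
010010
000001
011011
010000
step 2: 100011
100010
011101
011011
011100
step 3: 101010
001000
000000
000001
000000
step 4: 010100
010100
000000
000000
000001
step 5: 100010
000000
000000
000000
000000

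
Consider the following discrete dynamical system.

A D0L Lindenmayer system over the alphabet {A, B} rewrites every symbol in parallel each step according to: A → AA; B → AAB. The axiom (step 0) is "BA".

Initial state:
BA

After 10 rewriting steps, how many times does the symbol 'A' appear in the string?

3070

t=0: BA
t=1: AABAA
t=2: AAAAAABAAAA
t=3: AAAAAAAAAAAAAABAAAAAAAA
t=4: AAAAAAAAAAAAAAAAAAAAAAAAAAAAAABAAAAAAAAAAAAAAAA
t=5: AAAAAAAAAAAAAAAAAAAAAAAAAAAAAAAAAAAAAAAAAAAAAAAAAAAAAAAAAAAAAABAAAAAAAAAAAAAAAAAAAAAAAAAAAAAAAA
t=6: AAAAAAAAAAAAAAAAAAAAAAAAAAAAAAAAAAAAAAAAAAAAAAAAAAAAAAAAAA…AAAAAAAAAAAAAAAAAAAAAAAAAAAAAAAAAAAAAAAAAAAAAAAAAAAAAAAAAA  (len 191)
t=7: AAAAAAAAAAAAAAAAAAAAAAAAAAAAAAAAAAAAAAAAAAAAAAAAAAAAAAAAAA…AAAAAAAAAAAAAAAAAAAAAAAAAAAAAAAAAAAAAAAAAAAAAAAAAAAAAAAAAA  (len 383)
t=8: AAAAAAAAAAAAAAAAAAAAAAAAAAAAAAAAAAAAAAAAAAAAAAAAAAAAAAAAAA…AAAAAAAAAAAAAAAAAAAAAAAAAAAAAAAAAAAAAAAAAAAAAAAAAAAAAAAAAA  (len 767)
t=9: AAAAAAAAAAAAAAAAAAAAAAAAAAAAAAAAAAAAAAAAAAAAAAAAAAAAAAAAAA…AAAAAAAAAAAAAAAAAAAAAAAAAAAAAAAAAAAAAAAAAAAAAAAAAAAAAAAAAA  (len 1535)
t=10: AAAAAAAAAAAAAAAAAAAAAAAAAAAAAAAAAAAAAAAAAAAAAAAAAAAAAAAAAA…AAAAAAAAAAAAAAAAAAAAAAAAAAAAAAAAAAAAAAAAAAAAAAAAAAAAAAAAAA  (len 3071)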